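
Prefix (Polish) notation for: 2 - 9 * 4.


'*' binds tighter: tree is (- 2 (* 9 4))
Prefix: - 2 * 9 4


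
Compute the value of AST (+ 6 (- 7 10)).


Evaluate inner: (- 7 10) = -3
Evaluate root: (+ 6 -3) = 3
Result: 3


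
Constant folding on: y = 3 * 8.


3 * 8 = 24 at compile time
Optimized: y = 24


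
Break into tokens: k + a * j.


Scan left to right, longest-match per lexeme
Tokens: ID(k), OP(+), ID(a), OP(*), ID(j)


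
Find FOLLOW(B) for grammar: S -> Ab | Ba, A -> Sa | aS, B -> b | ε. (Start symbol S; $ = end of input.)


$ ∈ FOLLOW(S). For each A -> αBβ: add FIRST(β)\{ε} to FOLLOW(B); if β nullable, add FOLLOW(A).
FOLLOW(B) = {a}


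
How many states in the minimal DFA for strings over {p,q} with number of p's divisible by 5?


Track (count of p) mod 5: states 0..4, accept at 0
Minimal DFA: 5 states


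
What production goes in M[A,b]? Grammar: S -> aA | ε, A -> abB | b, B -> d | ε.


For [A, b]: 'b' ∈ FIRST(b)
Entry: A -> b


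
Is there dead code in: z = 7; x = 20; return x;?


z is assigned but never read
Dead: 'z = 7'


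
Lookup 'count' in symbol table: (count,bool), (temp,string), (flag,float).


Lookup 'count' → type bool


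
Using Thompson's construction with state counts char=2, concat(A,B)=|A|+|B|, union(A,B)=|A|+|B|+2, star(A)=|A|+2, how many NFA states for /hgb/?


Syntax tree has 3 char leaf(s), 0 union(s), 0 star(s)
chars contribute 3×2 = 6; each union adds +2; each star adds +2
Total: 6 + 0 + 0 = 6 states


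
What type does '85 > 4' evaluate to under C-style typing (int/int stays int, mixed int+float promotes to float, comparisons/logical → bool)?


Operand types: int > int
Rule: comparison yields bool
Result type: bool


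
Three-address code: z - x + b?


Break into single-operator statements:
t1 = z - x
t2 = t1 + b


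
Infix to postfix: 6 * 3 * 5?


Left to right (same or higher precedence on left)
Postfix: 6 3 * 5 *


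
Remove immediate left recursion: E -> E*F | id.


Left-recursive alternatives: E*F; non-recursive: id
Introduce E': E -> idE', E' -> *FE' | ε


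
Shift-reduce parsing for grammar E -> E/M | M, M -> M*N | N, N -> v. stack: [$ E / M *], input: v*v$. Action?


no handle; shift 'v'
Action: shift


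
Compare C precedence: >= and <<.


'<<' is shift (level 8); '>=' is relational (level 7)
Higher level binds tighter
'<<' has higher precedence than '>='


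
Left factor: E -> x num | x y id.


Common prefix: 'x'
Factored: E -> x E', E' -> num | y id


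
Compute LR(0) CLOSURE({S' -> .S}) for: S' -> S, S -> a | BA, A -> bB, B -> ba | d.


Start: S' -> .S
For each item with dot before a nonterminal B, add B -> .γ for every B-production
Closure: [S' -> .S, S -> .a, S -> .BA, B -> .ba, B -> .d]


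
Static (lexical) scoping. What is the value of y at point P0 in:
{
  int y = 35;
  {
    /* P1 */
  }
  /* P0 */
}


y declared in the same block as P0
y = 35


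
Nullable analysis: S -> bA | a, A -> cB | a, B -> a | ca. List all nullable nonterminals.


A nonterminal is nullable iff some alternative derives ε (directly, or every symbol in it is nullable)
Nullable: {}


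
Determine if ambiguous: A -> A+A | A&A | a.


'a+a&a' has two parse trees (no precedence encoded between + and &)
Ambiguous


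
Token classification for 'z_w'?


Pattern: letter/underscore followed by alphanumerics, not a keyword
Type: IDENTIFIER


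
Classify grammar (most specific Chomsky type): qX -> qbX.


LHS has context (more than one symbol) and |LHS| ≤ |RHS|
Classification: Type 1 (Context-Sensitive)


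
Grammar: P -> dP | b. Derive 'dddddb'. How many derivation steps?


Derivation: P => dP => ddP => dddP => ddddP => dddddP => dddddb
Steps: 6


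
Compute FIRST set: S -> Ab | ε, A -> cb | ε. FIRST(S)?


Per alternative of S: FIRST(Ab) = {b, c}; FIRST(ε) = {ε}
FIRST(S) = {b, c, ε}


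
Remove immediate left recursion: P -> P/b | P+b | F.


Left-recursive alternatives: P/b, P+b; non-recursive: F
Introduce P': P -> FP', P' -> /bP' | +bP' | ε


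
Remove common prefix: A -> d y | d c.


Common prefix: 'd'
Factored: A -> d A', A' -> y | c


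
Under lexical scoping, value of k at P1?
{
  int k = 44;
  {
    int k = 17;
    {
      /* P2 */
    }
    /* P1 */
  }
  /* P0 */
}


k declared in the same block as P1
k = 17


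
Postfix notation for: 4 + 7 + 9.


Left to right (same or higher precedence on left)
Postfix: 4 7 + 9 +


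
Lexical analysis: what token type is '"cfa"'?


Pattern: double-quoted sequence
Type: STRING_LITERAL


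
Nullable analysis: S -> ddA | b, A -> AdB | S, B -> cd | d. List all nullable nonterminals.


A nonterminal is nullable iff some alternative derives ε (directly, or every symbol in it is nullable)
Nullable: {}


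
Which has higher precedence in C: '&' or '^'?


'&' is bitwise AND (level 5); '^' is bitwise XOR (level 4)
Higher level binds tighter
'&' has higher precedence than '^'


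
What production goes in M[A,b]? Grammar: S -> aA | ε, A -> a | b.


For [A, b]: 'b' ∈ FIRST(b)
Entry: A -> b


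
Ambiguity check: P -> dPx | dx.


balanced d^n…x^n: each string has a unique parse
Unambiguous


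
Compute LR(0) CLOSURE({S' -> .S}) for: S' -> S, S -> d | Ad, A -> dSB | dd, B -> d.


Start: S' -> .S
For each item with dot before a nonterminal B, add B -> .γ for every B-production
Closure: [S' -> .S, S -> .d, S -> .Ad, A -> .dSB, A -> .dd]


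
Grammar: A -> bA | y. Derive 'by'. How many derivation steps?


Derivation: A => bA => by
Steps: 2


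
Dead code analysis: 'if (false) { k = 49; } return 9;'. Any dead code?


condition is constant false, so the whole block is unreachable
Dead: 'if (false) { k = 49; }'


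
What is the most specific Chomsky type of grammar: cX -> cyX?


LHS has context (more than one symbol) and |LHS| ≤ |RHS|
Classification: Type 1 (Context-Sensitive)


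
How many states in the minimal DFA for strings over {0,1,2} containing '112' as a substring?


KMP-style automaton: 3 progress states + 1 absorbing accept = 4
Minimal DFA: 4 states


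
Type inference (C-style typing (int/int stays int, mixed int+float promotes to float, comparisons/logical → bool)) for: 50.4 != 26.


Operand types: float != int
Rule: comparison yields bool
Result type: bool


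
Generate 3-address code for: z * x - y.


Break into single-operator statements:
t1 = z * x
t2 = t1 - y


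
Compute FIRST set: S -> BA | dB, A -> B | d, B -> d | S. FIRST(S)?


Per alternative of S: FIRST(BA) = {d}; FIRST(dB) = {d}
FIRST(S) = {d}


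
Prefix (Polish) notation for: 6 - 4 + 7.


left-to-right (same/higher precedence on left): tree is (+ (- 6 4) 7)
Prefix: + - 6 4 7


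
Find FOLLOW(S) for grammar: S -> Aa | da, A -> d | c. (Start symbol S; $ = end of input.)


$ ∈ FOLLOW(S). For each A -> αBβ: add FIRST(β)\{ε} to FOLLOW(B); if β nullable, add FOLLOW(A).
FOLLOW(S) = {$}


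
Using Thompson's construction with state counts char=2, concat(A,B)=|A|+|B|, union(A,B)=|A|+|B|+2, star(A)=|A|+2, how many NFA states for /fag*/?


Syntax tree has 3 char leaf(s), 0 union(s), 1 star(s)
chars contribute 3×2 = 6; each union adds +2; each star adds +2
Total: 6 + 0 + 2 = 8 states


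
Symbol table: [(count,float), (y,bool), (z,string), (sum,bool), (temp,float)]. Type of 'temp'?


Lookup 'temp' → type float


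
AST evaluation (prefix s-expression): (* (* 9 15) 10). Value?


Evaluate inner: (* 9 15) = 135
Evaluate root: (* 135 10) = 1350
Result: 1350


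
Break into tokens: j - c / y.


Scan left to right, longest-match per lexeme
Tokens: ID(j), OP(-), ID(c), OP(/), ID(y)


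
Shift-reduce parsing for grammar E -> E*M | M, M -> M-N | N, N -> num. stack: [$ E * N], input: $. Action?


'N' (not preceded by M-) is the handle for M -> N
Action: reduce (M -> N)


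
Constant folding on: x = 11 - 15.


11 - 15 = -4 at compile time
Optimized: x = -4


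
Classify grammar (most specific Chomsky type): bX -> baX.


LHS has context (more than one symbol) and |LHS| ≤ |RHS|
Classification: Type 1 (Context-Sensitive)


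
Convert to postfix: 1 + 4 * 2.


* has higher precedence, evaluate 4*2 first
Postfix: 1 4 2 * +


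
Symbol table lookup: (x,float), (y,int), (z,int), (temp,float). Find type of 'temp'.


Lookup 'temp' → type float


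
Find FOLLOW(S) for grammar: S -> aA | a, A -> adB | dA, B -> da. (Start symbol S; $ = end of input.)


$ ∈ FOLLOW(S). For each A -> αBβ: add FIRST(β)\{ε} to FOLLOW(B); if β nullable, add FOLLOW(A).
FOLLOW(S) = {$}


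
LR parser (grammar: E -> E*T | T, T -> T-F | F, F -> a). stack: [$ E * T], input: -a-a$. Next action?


'-' can extend T; shift to build T -> T-F
Action: shift


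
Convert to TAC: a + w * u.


Break into single-operator statements:
t1 = w * u
t2 = a + t1


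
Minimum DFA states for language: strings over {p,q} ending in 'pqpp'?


Track the longest suffix of input matching a prefix of 'pqpp': 5 classes (prefixes of length 0..4)
Minimal DFA: 5 states


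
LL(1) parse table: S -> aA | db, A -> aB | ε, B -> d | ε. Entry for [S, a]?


For [S, a]: 'a' ∈ FIRST(aA)
Entry: S -> aA


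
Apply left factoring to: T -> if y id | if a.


Common prefix: 'if'
Factored: T -> if T', T' -> y id | a


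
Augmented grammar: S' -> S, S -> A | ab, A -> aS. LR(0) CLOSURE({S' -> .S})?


Start: S' -> .S
For each item with dot before a nonterminal B, add B -> .γ for every B-production
Closure: [S' -> .S, S -> .A, S -> .ab, A -> .aS]


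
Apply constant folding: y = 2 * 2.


2 * 2 = 4 at compile time
Optimized: y = 4


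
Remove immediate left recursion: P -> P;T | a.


Left-recursive alternatives: P;T; non-recursive: a
Introduce P': P -> aP', P' -> ;TP' | ε


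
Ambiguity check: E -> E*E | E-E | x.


'x*x-x' has two parse trees (no precedence encoded between * and -)
Ambiguous


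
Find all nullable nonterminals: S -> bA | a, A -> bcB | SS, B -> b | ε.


A nonterminal is nullable iff some alternative derives ε (directly, or every symbol in it is nullable)
Nullable: {B}


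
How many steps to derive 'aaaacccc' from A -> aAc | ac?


Derivation: A => aAc => aaAcc => aaaAccc => aaaacccc
Steps: 4


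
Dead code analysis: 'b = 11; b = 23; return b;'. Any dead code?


first assignment to b is overwritten before any read
Dead: 'b = 11'


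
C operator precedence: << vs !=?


'<<' is shift (level 8); '!=' is equality (level 6)
Higher level binds tighter
'<<' has higher precedence than '!='


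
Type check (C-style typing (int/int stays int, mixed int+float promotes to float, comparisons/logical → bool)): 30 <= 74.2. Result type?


Operand types: int <= float
Rule: comparison yields bool
Result type: bool


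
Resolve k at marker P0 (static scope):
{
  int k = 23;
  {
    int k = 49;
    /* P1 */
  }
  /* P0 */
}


k declared in the same block as P0
k = 23


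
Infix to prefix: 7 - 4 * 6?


'*' binds tighter: tree is (- 7 (* 4 6))
Prefix: - 7 * 4 6


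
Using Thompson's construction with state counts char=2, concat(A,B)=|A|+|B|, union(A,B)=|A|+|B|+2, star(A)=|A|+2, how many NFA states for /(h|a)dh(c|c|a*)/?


Syntax tree has 7 char leaf(s), 3 union(s), 1 star(s)
chars contribute 7×2 = 14; each union adds +2; each star adds +2
Total: 14 + 6 + 2 = 22 states


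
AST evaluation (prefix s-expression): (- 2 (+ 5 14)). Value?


Evaluate inner: (+ 5 14) = 19
Evaluate root: (- 2 19) = -17
Result: -17


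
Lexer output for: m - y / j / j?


Scan left to right, longest-match per lexeme
Tokens: ID(m), OP(-), ID(y), OP(/), ID(j), OP(/), ID(j)


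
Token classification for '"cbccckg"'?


Pattern: double-quoted sequence
Type: STRING_LITERAL


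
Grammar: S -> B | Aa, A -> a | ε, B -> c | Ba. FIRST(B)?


Per alternative of B: FIRST(c) = {c}; FIRST(Ba) = {c}
FIRST(B) = {c}


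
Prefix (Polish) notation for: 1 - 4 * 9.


'*' binds tighter: tree is (- 1 (* 4 9))
Prefix: - 1 * 4 9


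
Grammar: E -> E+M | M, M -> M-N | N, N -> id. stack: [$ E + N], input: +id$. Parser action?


'N' (not preceded by M-) is the handle for M -> N
Action: reduce (M -> N)


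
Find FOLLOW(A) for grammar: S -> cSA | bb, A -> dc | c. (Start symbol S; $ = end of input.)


$ ∈ FOLLOW(S). For each A -> αBβ: add FIRST(β)\{ε} to FOLLOW(B); if β nullable, add FOLLOW(A).
FOLLOW(A) = {$, c, d}


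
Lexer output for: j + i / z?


Scan left to right, longest-match per lexeme
Tokens: ID(j), OP(+), ID(i), OP(/), ID(z)


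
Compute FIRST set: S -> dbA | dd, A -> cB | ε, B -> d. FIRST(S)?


Per alternative of S: FIRST(dbA) = {d}; FIRST(dd) = {d}
FIRST(S) = {d}


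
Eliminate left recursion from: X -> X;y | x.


Left-recursive alternatives: X;y; non-recursive: x
Introduce X': X -> xX', X' -> ;yX' | ε


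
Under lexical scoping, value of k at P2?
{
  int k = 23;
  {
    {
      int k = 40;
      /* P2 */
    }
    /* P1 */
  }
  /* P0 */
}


k declared in the same block as P2
k = 40


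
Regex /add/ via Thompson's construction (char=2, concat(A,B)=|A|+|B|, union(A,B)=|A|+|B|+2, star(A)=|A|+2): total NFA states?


Syntax tree has 3 char leaf(s), 0 union(s), 0 star(s)
chars contribute 3×2 = 6; each union adds +2; each star adds +2
Total: 6 + 0 + 0 = 6 states


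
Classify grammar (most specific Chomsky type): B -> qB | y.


Right-linear: every RHS is a terminal or a terminal followed by one nonterminal
Classification: Type 3 (Regular)


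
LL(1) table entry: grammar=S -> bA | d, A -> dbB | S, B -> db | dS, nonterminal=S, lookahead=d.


For [S, d]: 'd' ∈ FIRST(d)
Entry: S -> d


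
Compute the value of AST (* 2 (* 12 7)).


Evaluate inner: (* 12 7) = 84
Evaluate root: (* 2 84) = 168
Result: 168


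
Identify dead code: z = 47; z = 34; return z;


first assignment to z is overwritten before any read
Dead: 'z = 47'


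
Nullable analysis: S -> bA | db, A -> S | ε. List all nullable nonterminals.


A nonterminal is nullable iff some alternative derives ε (directly, or every symbol in it is nullable)
Nullable: {A}


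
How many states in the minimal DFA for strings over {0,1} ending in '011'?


Track the longest suffix of input matching a prefix of '011': 4 classes (prefixes of length 0..3)
Minimal DFA: 4 states


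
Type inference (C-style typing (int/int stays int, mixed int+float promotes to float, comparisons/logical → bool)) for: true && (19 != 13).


Operand types: bool && bool
Rule: logical operators take bool operands and yield bool
Result type: bool


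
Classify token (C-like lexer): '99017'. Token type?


Pattern: digits only
Type: INTEGER_LITERAL


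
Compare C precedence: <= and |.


'<=' is relational (level 7); '|' is bitwise OR (level 3)
Higher level binds tighter
'<=' has higher precedence than '|'


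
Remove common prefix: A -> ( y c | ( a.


Common prefix: '('
Factored: A -> ( A', A' -> y c | a


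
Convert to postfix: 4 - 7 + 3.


Left to right (same or higher precedence on left)
Postfix: 4 7 - 3 +


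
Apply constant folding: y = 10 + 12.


10 + 12 = 22 at compile time
Optimized: y = 22


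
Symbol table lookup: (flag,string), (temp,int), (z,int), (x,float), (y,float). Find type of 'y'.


Lookup 'y' → type float


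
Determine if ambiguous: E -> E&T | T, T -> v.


precedence layered via separate nonterminal T: deterministic
Unambiguous


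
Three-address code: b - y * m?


Break into single-operator statements:
t1 = y * m
t2 = b - t1


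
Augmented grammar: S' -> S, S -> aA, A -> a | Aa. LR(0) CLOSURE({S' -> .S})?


Start: S' -> .S
For each item with dot before a nonterminal B, add B -> .γ for every B-production
Closure: [S' -> .S, S -> .aA]


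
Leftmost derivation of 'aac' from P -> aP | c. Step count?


Derivation: P => aP => aaP => aac
Steps: 3


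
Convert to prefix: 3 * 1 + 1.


left-to-right (same/higher precedence on left): tree is (+ (* 3 1) 1)
Prefix: + * 3 1 1


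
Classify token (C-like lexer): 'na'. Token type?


Pattern: letter/underscore followed by alphanumerics, not a keyword
Type: IDENTIFIER


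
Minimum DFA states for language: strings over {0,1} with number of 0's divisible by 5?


Track (count of 0) mod 5: states 0..4, accept at 0
Minimal DFA: 5 states


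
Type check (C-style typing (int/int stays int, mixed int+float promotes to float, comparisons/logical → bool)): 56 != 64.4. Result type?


Operand types: int != float
Rule: comparison yields bool
Result type: bool


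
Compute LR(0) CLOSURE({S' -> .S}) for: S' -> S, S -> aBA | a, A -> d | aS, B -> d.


Start: S' -> .S
For each item with dot before a nonterminal B, add B -> .γ for every B-production
Closure: [S' -> .S, S -> .aBA, S -> .a]


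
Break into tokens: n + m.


Scan left to right, longest-match per lexeme
Tokens: ID(n), OP(+), ID(m)


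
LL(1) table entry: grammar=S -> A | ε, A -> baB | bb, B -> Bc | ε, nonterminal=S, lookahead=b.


For [S, b]: 'b' ∈ FIRST(A)
Entry: S -> A


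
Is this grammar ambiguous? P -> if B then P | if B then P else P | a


dangling else: 'if B then if B then a else a' parses two ways
Ambiguous


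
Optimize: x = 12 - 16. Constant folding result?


12 - 16 = -4 at compile time
Optimized: x = -4


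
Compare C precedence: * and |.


'*' is multiplicative (level 10); '|' is bitwise OR (level 3)
Higher level binds tighter
'*' has higher precedence than '|'


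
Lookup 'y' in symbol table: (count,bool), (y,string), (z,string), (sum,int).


Lookup 'y' → type string


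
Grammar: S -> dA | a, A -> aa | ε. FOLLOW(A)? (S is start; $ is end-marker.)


$ ∈ FOLLOW(S). For each A -> αBβ: add FIRST(β)\{ε} to FOLLOW(B); if β nullable, add FOLLOW(A).
FOLLOW(A) = {$}


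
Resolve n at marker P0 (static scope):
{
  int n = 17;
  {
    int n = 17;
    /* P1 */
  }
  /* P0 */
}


n declared in the same block as P0
n = 17


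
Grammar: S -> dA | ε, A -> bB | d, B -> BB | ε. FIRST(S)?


Per alternative of S: FIRST(dA) = {d}; FIRST(ε) = {ε}
FIRST(S) = {d, ε}


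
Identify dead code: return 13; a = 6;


statement follows a return and is unreachable
Dead: 'a = 6'


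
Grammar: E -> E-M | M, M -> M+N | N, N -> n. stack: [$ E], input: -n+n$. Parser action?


shift '-' to continue E -> E-M
Action: shift


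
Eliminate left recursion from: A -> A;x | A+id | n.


Left-recursive alternatives: A;x, A+id; non-recursive: n
Introduce A': A -> nA', A' -> ;xA' | +idA' | ε


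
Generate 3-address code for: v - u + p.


Break into single-operator statements:
t1 = v - u
t2 = t1 + p


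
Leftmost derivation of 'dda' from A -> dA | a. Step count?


Derivation: A => dA => ddA => dda
Steps: 3


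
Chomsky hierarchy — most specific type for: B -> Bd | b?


Left-linear: every RHS is a terminal or one nonterminal followed by a terminal
Classification: Type 3 (Regular)


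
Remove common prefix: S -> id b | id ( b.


Common prefix: 'id'
Factored: S -> id S', S' -> b | ( b


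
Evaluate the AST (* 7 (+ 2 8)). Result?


Evaluate inner: (+ 2 8) = 10
Evaluate root: (* 7 10) = 70
Result: 70


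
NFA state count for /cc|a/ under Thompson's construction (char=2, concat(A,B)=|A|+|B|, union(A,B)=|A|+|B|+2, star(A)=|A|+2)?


Syntax tree has 3 char leaf(s), 1 union(s), 0 star(s)
chars contribute 3×2 = 6; each union adds +2; each star adds +2
Total: 6 + 2 + 0 = 8 states


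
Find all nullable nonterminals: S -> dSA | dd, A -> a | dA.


A nonterminal is nullable iff some alternative derives ε (directly, or every symbol in it is nullable)
Nullable: {}


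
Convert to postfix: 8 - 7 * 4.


* has higher precedence, evaluate 7*4 first
Postfix: 8 7 4 * -


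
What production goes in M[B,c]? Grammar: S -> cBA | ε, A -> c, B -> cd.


For [B, c]: 'c' ∈ FIRST(cd)
Entry: B -> cd


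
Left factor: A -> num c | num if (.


Common prefix: 'num'
Factored: A -> num A', A' -> c | if (


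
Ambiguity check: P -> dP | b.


right-linear, alternatives start with distinct terminals 'd' vs 'b': unique leftmost derivation
Unambiguous


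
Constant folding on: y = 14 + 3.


14 + 3 = 17 at compile time
Optimized: y = 17


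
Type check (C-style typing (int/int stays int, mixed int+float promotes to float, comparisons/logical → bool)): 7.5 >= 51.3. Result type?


Operand types: float >= float
Rule: comparison yields bool
Result type: bool


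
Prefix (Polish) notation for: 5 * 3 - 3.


left-to-right (same/higher precedence on left): tree is (- (* 5 3) 3)
Prefix: - * 5 3 3


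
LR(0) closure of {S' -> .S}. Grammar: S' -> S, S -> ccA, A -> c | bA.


Start: S' -> .S
For each item with dot before a nonterminal B, add B -> .γ for every B-production
Closure: [S' -> .S, S -> .ccA]


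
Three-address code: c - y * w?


Break into single-operator statements:
t1 = y * w
t2 = c - t1


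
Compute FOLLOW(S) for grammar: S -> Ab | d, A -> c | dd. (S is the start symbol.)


$ ∈ FOLLOW(S). For each A -> αBβ: add FIRST(β)\{ε} to FOLLOW(B); if β nullable, add FOLLOW(A).
FOLLOW(S) = {$}


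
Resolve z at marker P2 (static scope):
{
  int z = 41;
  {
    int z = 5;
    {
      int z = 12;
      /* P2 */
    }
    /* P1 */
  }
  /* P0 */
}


z declared in the same block as P2
z = 12


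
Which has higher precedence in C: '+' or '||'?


'+' is additive (level 9); '||' is logical OR (level 1)
Higher level binds tighter
'+' has higher precedence than '||'


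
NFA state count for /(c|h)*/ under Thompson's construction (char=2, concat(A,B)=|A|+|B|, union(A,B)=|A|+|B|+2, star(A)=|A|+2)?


Syntax tree has 2 char leaf(s), 1 union(s), 1 star(s)
chars contribute 2×2 = 4; each union adds +2; each star adds +2
Total: 4 + 2 + 2 = 8 states


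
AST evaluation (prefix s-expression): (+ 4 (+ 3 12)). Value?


Evaluate inner: (+ 3 12) = 15
Evaluate root: (+ 4 15) = 19
Result: 19


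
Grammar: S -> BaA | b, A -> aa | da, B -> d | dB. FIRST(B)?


Per alternative of B: FIRST(d) = {d}; FIRST(dB) = {d}
FIRST(B) = {d}


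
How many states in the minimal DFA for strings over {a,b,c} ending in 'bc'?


Track the longest suffix of input matching a prefix of 'bc': 3 classes (prefixes of length 0..2)
Minimal DFA: 3 states


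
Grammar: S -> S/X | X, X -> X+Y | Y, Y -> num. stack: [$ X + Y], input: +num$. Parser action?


handle 'X+Y' on top
Action: reduce (X -> X+Y)


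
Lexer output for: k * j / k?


Scan left to right, longest-match per lexeme
Tokens: ID(k), OP(*), ID(j), OP(/), ID(k)


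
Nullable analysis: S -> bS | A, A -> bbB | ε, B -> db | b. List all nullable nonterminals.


A nonterminal is nullable iff some alternative derives ε (directly, or every symbol in it is nullable)
Nullable: {A, S}


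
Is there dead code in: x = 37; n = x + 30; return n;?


x is read by n's definition; n is returned
No dead code


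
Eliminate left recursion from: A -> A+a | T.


Left-recursive alternatives: A+a; non-recursive: T
Introduce A': A -> TA', A' -> +aA' | ε


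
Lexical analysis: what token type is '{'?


Pattern: delimiter/punctuation
Type: PUNCTUATION


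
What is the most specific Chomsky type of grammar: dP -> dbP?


LHS has context (more than one symbol) and |LHS| ≤ |RHS|
Classification: Type 1 (Context-Sensitive)


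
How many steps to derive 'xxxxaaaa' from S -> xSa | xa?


Derivation: S => xSa => xxSaa => xxxSaaa => xxxxaaaa
Steps: 4


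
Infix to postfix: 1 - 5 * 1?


* has higher precedence, evaluate 5*1 first
Postfix: 1 5 1 * -


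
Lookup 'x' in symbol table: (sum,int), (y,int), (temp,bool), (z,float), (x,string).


Lookup 'x' → type string


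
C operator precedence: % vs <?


'%' is multiplicative (level 10); '<' is relational (level 7)
Higher level binds tighter
'%' has higher precedence than '<'


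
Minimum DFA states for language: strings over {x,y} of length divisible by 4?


Track length mod 4: states 0..3, accept at 0
Minimal DFA: 4 states


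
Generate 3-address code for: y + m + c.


Break into single-operator statements:
t1 = y + m
t2 = t1 + c


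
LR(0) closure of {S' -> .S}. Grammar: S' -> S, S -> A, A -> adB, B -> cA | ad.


Start: S' -> .S
For each item with dot before a nonterminal B, add B -> .γ for every B-production
Closure: [S' -> .S, S -> .A, A -> .adB]


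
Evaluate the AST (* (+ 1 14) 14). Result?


Evaluate inner: (+ 1 14) = 15
Evaluate root: (* 15 14) = 210
Result: 210


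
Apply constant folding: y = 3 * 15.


3 * 15 = 45 at compile time
Optimized: y = 45


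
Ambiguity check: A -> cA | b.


right-linear, alternatives start with distinct terminals 'c' vs 'b': unique leftmost derivation
Unambiguous


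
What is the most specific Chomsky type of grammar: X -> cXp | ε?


Single nonterminal LHS, but c^n p^n is not regular
Classification: Type 2 (Context-Free)


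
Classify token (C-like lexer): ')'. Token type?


Pattern: delimiter/punctuation
Type: PUNCTUATION


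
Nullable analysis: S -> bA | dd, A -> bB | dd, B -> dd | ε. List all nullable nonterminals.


A nonterminal is nullable iff some alternative derives ε (directly, or every symbol in it is nullable)
Nullable: {B}


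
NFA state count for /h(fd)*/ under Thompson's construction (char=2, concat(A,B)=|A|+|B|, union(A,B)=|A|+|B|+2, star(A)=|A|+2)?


Syntax tree has 3 char leaf(s), 0 union(s), 1 star(s)
chars contribute 3×2 = 6; each union adds +2; each star adds +2
Total: 6 + 0 + 2 = 8 states


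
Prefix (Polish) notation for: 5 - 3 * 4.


'*' binds tighter: tree is (- 5 (* 3 4))
Prefix: - 5 * 3 4


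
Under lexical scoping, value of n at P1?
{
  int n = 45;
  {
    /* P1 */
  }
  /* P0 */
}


P1's block does not declare n; resolves to the enclosing declaration at depth 0
n = 45


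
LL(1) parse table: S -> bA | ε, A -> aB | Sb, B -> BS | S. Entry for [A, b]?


For [A, b]: 'b' ∈ FIRST(Sb)
Entry: A -> Sb


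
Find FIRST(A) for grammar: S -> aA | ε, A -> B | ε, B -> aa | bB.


Per alternative of A: FIRST(B) = {a, b}; FIRST(ε) = {ε}
FIRST(A) = {a, b, ε}


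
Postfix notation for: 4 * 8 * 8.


Left to right (same or higher precedence on left)
Postfix: 4 8 * 8 *


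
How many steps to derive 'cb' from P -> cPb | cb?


Derivation: P => cb
Steps: 1


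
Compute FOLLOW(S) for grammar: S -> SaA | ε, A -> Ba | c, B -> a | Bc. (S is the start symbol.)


$ ∈ FOLLOW(S). For each A -> αBβ: add FIRST(β)\{ε} to FOLLOW(B); if β nullable, add FOLLOW(A).
FOLLOW(S) = {$, a}


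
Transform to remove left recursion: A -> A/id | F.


Left-recursive alternatives: A/id; non-recursive: F
Introduce A': A -> FA', A' -> /idA' | ε


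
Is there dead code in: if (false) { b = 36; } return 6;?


condition is constant false, so the whole block is unreachable
Dead: 'if (false) { b = 36; }'


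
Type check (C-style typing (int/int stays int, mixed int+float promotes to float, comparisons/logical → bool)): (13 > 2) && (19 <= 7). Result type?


Operand types: bool && bool
Rule: logical operators take bool operands and yield bool
Result type: bool


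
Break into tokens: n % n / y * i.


Scan left to right, longest-match per lexeme
Tokens: ID(n), OP(%), ID(n), OP(/), ID(y), OP(*), ID(i)


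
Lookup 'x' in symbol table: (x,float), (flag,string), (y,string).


Lookup 'x' → type float


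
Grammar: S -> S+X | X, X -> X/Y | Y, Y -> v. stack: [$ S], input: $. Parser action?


start symbol S on stack, input exhausted
Action: accept


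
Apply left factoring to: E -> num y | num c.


Common prefix: 'num'
Factored: E -> num E', E' -> y | c


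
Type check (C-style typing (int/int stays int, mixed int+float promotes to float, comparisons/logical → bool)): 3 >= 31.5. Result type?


Operand types: int >= float
Rule: comparison yields bool
Result type: bool


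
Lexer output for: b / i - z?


Scan left to right, longest-match per lexeme
Tokens: ID(b), OP(/), ID(i), OP(-), ID(z)


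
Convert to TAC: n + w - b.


Break into single-operator statements:
t1 = n + w
t2 = t1 - b


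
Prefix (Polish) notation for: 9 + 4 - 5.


left-to-right (same/higher precedence on left): tree is (- (+ 9 4) 5)
Prefix: - + 9 4 5


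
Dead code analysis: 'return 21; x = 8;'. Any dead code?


statement follows a return and is unreachable
Dead: 'x = 8'


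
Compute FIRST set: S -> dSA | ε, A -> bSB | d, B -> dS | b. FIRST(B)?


Per alternative of B: FIRST(dS) = {d}; FIRST(b) = {b}
FIRST(B) = {b, d}


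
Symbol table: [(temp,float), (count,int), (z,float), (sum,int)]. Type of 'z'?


Lookup 'z' → type float


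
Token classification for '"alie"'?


Pattern: double-quoted sequence
Type: STRING_LITERAL


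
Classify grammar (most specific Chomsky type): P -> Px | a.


Left-linear: every RHS is a terminal or one nonterminal followed by a terminal
Classification: Type 3 (Regular)


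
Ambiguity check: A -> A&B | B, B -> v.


precedence layered via separate nonterminal B: deterministic
Unambiguous


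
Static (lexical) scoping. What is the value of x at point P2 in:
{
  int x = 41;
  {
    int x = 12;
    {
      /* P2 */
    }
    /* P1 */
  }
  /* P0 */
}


P2's block does not declare x; resolves to the enclosing declaration at depth 1
x = 12


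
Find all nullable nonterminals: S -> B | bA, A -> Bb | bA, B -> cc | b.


A nonterminal is nullable iff some alternative derives ε (directly, or every symbol in it is nullable)
Nullable: {}


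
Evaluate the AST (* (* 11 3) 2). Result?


Evaluate inner: (* 11 3) = 33
Evaluate root: (* 33 2) = 66
Result: 66


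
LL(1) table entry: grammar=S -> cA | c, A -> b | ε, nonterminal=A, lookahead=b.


For [A, b]: 'b' ∈ FIRST(b)
Entry: A -> b


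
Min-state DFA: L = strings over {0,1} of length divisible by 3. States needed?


Track length mod 3: states 0..2, accept at 0
Minimal DFA: 3 states


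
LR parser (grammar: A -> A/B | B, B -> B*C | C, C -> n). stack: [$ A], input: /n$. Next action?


shift '/' to continue A -> A/B
Action: shift


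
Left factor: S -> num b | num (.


Common prefix: 'num'
Factored: S -> num S', S' -> b | (


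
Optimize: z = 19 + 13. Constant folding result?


19 + 13 = 32 at compile time
Optimized: z = 32


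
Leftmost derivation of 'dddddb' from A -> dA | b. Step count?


Derivation: A => dA => ddA => dddA => ddddA => dddddA => dddddb
Steps: 6


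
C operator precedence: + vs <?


'+' is additive (level 9); '<' is relational (level 7)
Higher level binds tighter
'+' has higher precedence than '<'


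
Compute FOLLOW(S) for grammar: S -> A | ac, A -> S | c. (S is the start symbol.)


$ ∈ FOLLOW(S). For each A -> αBβ: add FIRST(β)\{ε} to FOLLOW(B); if β nullable, add FOLLOW(A).
FOLLOW(S) = {$}


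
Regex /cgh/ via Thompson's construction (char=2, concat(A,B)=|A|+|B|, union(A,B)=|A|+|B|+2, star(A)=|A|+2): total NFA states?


Syntax tree has 3 char leaf(s), 0 union(s), 0 star(s)
chars contribute 3×2 = 6; each union adds +2; each star adds +2
Total: 6 + 0 + 0 = 6 states


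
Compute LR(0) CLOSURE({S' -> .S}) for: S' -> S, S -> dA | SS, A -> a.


Start: S' -> .S
For each item with dot before a nonterminal B, add B -> .γ for every B-production
Closure: [S' -> .S, S -> .dA, S -> .SS]


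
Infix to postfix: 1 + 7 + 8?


Left to right (same or higher precedence on left)
Postfix: 1 7 + 8 +


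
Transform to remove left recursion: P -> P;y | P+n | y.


Left-recursive alternatives: P;y, P+n; non-recursive: y
Introduce P': P -> yP', P' -> ;yP' | +nP' | ε


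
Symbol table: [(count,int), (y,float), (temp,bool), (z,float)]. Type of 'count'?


Lookup 'count' → type int


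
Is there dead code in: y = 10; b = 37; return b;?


y is assigned but never read
Dead: 'y = 10'


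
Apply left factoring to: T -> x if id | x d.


Common prefix: 'x'
Factored: T -> x T', T' -> if id | d


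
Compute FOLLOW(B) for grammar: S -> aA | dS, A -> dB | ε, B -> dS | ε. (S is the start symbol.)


$ ∈ FOLLOW(S). For each A -> αBβ: add FIRST(β)\{ε} to FOLLOW(B); if β nullable, add FOLLOW(A).
FOLLOW(B) = {$}


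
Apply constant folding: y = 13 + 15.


13 + 15 = 28 at compile time
Optimized: y = 28


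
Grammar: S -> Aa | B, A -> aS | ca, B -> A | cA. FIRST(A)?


Per alternative of A: FIRST(aS) = {a}; FIRST(ca) = {c}
FIRST(A) = {a, c}


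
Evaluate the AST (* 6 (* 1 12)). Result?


Evaluate inner: (* 1 12) = 12
Evaluate root: (* 6 12) = 72
Result: 72


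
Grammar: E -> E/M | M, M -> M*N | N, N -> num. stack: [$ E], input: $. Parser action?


start symbol E on stack, input exhausted
Action: accept


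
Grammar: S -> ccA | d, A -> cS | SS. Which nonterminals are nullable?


A nonterminal is nullable iff some alternative derives ε (directly, or every symbol in it is nullable)
Nullable: {}


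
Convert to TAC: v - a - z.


Break into single-operator statements:
t1 = v - a
t2 = t1 - z


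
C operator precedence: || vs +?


'+' is additive (level 9); '||' is logical OR (level 1)
Higher level binds tighter
'+' has higher precedence than '||'


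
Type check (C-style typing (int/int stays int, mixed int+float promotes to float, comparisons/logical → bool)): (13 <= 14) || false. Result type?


Operand types: bool || bool
Rule: logical operators take bool operands and yield bool
Result type: bool


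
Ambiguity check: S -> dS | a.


right-linear, alternatives start with distinct terminals 'd' vs 'a': unique leftmost derivation
Unambiguous


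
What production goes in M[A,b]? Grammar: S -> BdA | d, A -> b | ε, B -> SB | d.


For [A, b]: 'b' ∈ FIRST(b)
Entry: A -> b


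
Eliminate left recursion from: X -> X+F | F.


Left-recursive alternatives: X+F; non-recursive: F
Introduce X': X -> FX', X' -> +FX' | ε


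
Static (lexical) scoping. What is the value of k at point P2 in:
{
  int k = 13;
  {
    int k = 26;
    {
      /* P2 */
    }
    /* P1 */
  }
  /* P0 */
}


P2's block does not declare k; resolves to the enclosing declaration at depth 1
k = 26


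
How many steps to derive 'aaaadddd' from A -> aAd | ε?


Derivation: A => aAd => aaAdd => aaaAddd => aaaaAdddd => aaaadddd
Steps: 5


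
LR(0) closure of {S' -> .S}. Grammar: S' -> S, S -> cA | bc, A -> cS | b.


Start: S' -> .S
For each item with dot before a nonterminal B, add B -> .γ for every B-production
Closure: [S' -> .S, S -> .cA, S -> .bc]


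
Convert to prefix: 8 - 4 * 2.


'*' binds tighter: tree is (- 8 (* 4 2))
Prefix: - 8 * 4 2


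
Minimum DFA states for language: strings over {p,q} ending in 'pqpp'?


Track the longest suffix of input matching a prefix of 'pqpp': 5 classes (prefixes of length 0..4)
Minimal DFA: 5 states


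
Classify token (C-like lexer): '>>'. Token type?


Pattern: operator symbol
Type: OPERATOR


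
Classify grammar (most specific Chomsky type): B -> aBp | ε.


Single nonterminal LHS, but a^n p^n is not regular
Classification: Type 2 (Context-Free)


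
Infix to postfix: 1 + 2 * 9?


* has higher precedence, evaluate 2*9 first
Postfix: 1 2 9 * +


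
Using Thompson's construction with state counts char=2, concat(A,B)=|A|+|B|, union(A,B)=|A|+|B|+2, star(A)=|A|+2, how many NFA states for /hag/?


Syntax tree has 3 char leaf(s), 0 union(s), 0 star(s)
chars contribute 3×2 = 6; each union adds +2; each star adds +2
Total: 6 + 0 + 0 = 6 states


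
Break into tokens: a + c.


Scan left to right, longest-match per lexeme
Tokens: ID(a), OP(+), ID(c)


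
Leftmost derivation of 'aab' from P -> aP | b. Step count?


Derivation: P => aP => aaP => aab
Steps: 3


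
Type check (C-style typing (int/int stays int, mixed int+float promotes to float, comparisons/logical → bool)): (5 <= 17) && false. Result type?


Operand types: bool && bool
Rule: logical operators take bool operands and yield bool
Result type: bool


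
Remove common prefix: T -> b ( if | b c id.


Common prefix: 'b'
Factored: T -> b T', T' -> ( if | c id


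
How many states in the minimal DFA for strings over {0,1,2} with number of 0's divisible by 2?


Track (count of 0) mod 2: states 0..1, accept at 0
Minimal DFA: 2 states


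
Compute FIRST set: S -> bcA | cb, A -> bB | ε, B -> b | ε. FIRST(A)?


Per alternative of A: FIRST(bB) = {b}; FIRST(ε) = {ε}
FIRST(A) = {b, ε}


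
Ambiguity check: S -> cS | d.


right-linear, alternatives start with distinct terminals 'c' vs 'd': unique leftmost derivation
Unambiguous


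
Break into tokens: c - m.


Scan left to right, longest-match per lexeme
Tokens: ID(c), OP(-), ID(m)


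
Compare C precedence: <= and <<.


'<<' is shift (level 8); '<=' is relational (level 7)
Higher level binds tighter
'<<' has higher precedence than '<='


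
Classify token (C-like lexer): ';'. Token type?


Pattern: delimiter/punctuation
Type: PUNCTUATION


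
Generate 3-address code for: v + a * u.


Break into single-operator statements:
t1 = a * u
t2 = v + t1


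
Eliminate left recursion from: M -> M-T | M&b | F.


Left-recursive alternatives: M-T, M&b; non-recursive: F
Introduce M': M -> FM', M' -> -TM' | &bM' | ε


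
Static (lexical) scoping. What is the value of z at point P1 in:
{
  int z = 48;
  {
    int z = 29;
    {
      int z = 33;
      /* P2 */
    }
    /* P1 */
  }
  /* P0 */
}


z declared in the same block as P1
z = 29


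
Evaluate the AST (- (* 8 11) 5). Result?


Evaluate inner: (* 8 11) = 88
Evaluate root: (- 88 5) = 83
Result: 83


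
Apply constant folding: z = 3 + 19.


3 + 19 = 22 at compile time
Optimized: z = 22


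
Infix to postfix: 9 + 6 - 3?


Left to right (same or higher precedence on left)
Postfix: 9 6 + 3 -


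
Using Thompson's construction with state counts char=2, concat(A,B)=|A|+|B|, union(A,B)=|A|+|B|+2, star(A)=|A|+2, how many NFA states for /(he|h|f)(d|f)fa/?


Syntax tree has 8 char leaf(s), 3 union(s), 0 star(s)
chars contribute 8×2 = 16; each union adds +2; each star adds +2
Total: 16 + 6 + 0 = 22 states


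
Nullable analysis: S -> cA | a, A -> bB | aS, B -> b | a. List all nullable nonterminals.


A nonterminal is nullable iff some alternative derives ε (directly, or every symbol in it is nullable)
Nullable: {}


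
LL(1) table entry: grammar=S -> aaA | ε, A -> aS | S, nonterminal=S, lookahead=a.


For [S, a]: 'a' ∈ FIRST(aaA)
Entry: S -> aaA


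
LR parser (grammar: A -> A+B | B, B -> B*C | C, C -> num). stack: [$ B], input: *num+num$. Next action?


shift '*' to continue B -> B*C
Action: shift


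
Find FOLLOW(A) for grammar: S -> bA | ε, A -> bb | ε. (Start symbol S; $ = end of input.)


$ ∈ FOLLOW(S). For each A -> αBβ: add FIRST(β)\{ε} to FOLLOW(B); if β nullable, add FOLLOW(A).
FOLLOW(A) = {$}


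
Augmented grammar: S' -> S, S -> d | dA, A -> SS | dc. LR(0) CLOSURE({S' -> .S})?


Start: S' -> .S
For each item with dot before a nonterminal B, add B -> .γ for every B-production
Closure: [S' -> .S, S -> .d, S -> .dA]
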